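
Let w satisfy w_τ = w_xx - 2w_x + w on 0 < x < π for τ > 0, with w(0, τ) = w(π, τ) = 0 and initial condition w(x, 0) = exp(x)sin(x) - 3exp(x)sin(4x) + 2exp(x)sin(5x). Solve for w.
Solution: Substitute w = exp(x)u.
Then w_x = exp(x)(u_x + u), w_xx = exp(x)(u_xx + 2u_x + u), w_τ = exp(x)u_τ; substituting and dividing by exp(x), the lower-order terms cancel: u_τ = u_xx (standard heat equation).
Data for u: u(x,0) = exp(-x)w(x,0) = sin(x) - 3sin(4x) + 2sin(5x). The boundary conditions carry over: u(0,τ) = u(π,τ) = 0.
Separating variables: u = Σ c_n exp(-n²τ) sin(nx). From u(x,0) = sin(x) - 3sin(4x) + 2sin(5x): c_1=1, c_4=-3, c_5=2.
So u(x,τ) = exp(-τ)sin(x) - 3exp(-16τ)sin(4x) + 2exp(-25τ)sin(5x), and w(x,τ) = exp(x)u(x,τ).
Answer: w(x, τ) = exp(x)exp(-τ)sin(x) - 3exp(x)exp(-16τ)sin(4x) + 2exp(x)exp(-25τ)sin(5x)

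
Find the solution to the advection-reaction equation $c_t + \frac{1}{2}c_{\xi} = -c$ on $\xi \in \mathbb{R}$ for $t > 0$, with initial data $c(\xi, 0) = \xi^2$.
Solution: Substitute $c = e^{-t}u$, i.e. $u = e^{t}c$.
By the product rule, $c_t = e^{-t}(u_t - u)$, $c_{\xi} = e^{-t}u_{\xi}$.
Substituting into the PDE and dividing by $e^{-t}$: $u_t - u + \frac{1}{2}u_{\xi} = -u$.
The lower-order terms cancel, leaving the standard advection equation $u_t + \frac{1}{2}u_{\xi} = 0$.
Initial data for $u$: $u(\xi,0) = c(\xi,0) = \xi^2$.
Solve for $u$:
  By method of characteristics (waves move right with speed 1/2):
  Along characteristics $\xi - \frac{1}{2}t =$ const, $u$ is constant, so $u(\xi,t) = f(\xi - \frac{1}{2}t)$ with $f = u( \cdot , 0)$.
Hence $u(\xi,t) = \frac{1}{4} t^2 - t \xi + \xi^2$.
Transform back: $c(\xi,t) = e^{-t}u(\xi,t)$.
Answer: $c(\xi, t) = \xi^2 e^{-t} -  \xi t e^{-t} + \frac{1}{4} t^2 e^{-t}$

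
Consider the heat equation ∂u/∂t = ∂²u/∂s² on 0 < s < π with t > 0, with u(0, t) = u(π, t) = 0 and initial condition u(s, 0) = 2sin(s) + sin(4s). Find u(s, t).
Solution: Separating variables: u = Σ c_n exp(-n²t) sin(ns). From u(s,0) = 2sin(s) + sin(4s): c_1=2, c_4=1.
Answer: u(s, t) = 2exp(-t)sin(s) + exp(-16t)sin(4s)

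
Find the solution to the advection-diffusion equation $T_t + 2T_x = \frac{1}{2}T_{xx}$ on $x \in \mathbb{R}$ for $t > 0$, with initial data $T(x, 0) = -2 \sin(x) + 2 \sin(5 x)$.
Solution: Moving frame: $\eta = x - 2t$, $\sigma = t$, $T = u(\eta,\sigma)$, so $T_t = u_{\sigma} - 2u_{\eta}$ and $T_{xx} = u_{\eta\eta}$.
Hence $T_t + 2T_x = u_{\sigma}$ and the PDE becomes the heat equation $u_{\sigma} = \frac{1}{2}u_{\eta\eta}$ on $\eta \in \mathbb{R}$.
Initial data: $u(\eta,0) = T(\eta,0) = -2 \sin(\eta) + 2 \sin(5 \eta)$. Each mode $\sin(n\eta)$ decays as $e^{-n^2\sigma/2}$ on $\mathbb{R}$, so $u(\eta,\sigma) = \sum c_n e^{-n^2\sigma/2} \sin(n\eta)$ with $c_1=-2, c_5=2$: $u(\eta,\sigma) = -2 e^{-\sigma/2} \sin(\eta) + 2 e^{-25 \sigma/2} \sin(5 \eta)$.
Substituting back: $T(x,t) = u(x - 2t, t)$.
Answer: $T(x, t) = 2 e^{-t/2} \sin(2 t - x) - 2 e^{-25 t/2} \sin(10 t - 5 x)$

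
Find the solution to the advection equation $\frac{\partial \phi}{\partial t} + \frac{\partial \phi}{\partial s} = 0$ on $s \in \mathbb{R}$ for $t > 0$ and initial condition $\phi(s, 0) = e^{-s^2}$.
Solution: By method of characteristics (waves move right with speed 1):
Along characteristics $s - t =$ const, $\phi$ is constant, so $\phi(s,t) = f(s - t)$ with $f = \phi( \cdot , 0)$.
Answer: $\phi(s, t) = e^{-(s - t)^2}$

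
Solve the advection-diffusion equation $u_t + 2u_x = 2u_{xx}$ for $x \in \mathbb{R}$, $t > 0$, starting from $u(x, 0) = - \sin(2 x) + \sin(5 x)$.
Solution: Change to a moving frame: let $\eta = x - 2t$, $\sigma = t$ and write $u(x,t) = w(\eta,\sigma)$.
By the chain rule $u_t = w_{\sigma} - 2w_{\eta}$, $u_x = w_{\eta}$, $u_{xx} = w_{\eta\eta}$.
Then $u_t + 2u_x = w_{\sigma}$: the advection term cancels and the PDE becomes the heat equation $w_{\sigma} = 2w_{\eta\eta}$ on $\eta \in \mathbb{R}$.
Initial data: $w(\eta,0) = u(\eta,0) = - \sin(2 \eta) + \sin(5 \eta)$.
On $\eta \in \mathbb{R}$ each mode satisfies $(\sin(n\eta))'' = -n^2 \sin(n\eta)$, so $e^{-2n^2\sigma} \sin(n\eta)$ solves the heat equation; by superposition $w(\eta,\sigma) = \sum c_n e^{-2n^2\sigma} \sin(n\eta)$.
Reading off the coefficients: $c_2=-1, c_5=1$, so $w(\eta,\sigma) = - e^{-8 \sigma} \sin(2 \eta) + e^{-50 \sigma} \sin(5 \eta)$.
Substituting back $\eta = x - 2t$, $\sigma = t$: $u(x,t) = w(x - 2t, t)$.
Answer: $u(x, t) = e^{-8 t} \sin(4 t - 2 x) -  e^{-50 t} \sin(10 t - 5 x)$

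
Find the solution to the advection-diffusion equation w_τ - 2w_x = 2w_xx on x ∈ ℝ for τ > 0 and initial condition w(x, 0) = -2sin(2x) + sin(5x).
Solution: Moving frame: η = x + 2τ, σ = τ, w = u(η,σ), so w_τ = u_σ + 2u_η and w_xx = u_ηη.
Hence w_τ - 2w_x = u_σ and the PDE becomes the heat equation u_σ = 2u_ηη on η ∈ ℝ.
Initial data: u(η,0) = w(η,0) = -2sin(2η) + sin(5η). Each mode sin(nη) decays as exp(-2n²σ) on ℝ, so u(η,σ) = Σ c_n exp(-2n²σ) sin(nη) with c_2=-2, c_5=1: u(η,σ) = -2exp(-8σ)sin(2η) + exp(-50σ)sin(5η).
Substituting back: w(x,τ) = u(x + 2τ, τ).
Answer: w(x, τ) = -2exp(-8τ)sin(2x + 4τ) + exp(-50τ)sin(5x + 10τ)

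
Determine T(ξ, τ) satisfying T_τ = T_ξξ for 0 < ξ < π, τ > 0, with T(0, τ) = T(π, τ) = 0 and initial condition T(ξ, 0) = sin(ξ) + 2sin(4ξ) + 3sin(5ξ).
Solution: Using separation of variables T = X(ξ)G(τ):
Eigenfunctions: sin(nξ), n = 1, 2, 3, ...
General solution: T(ξ, τ) = Σ c_n sin(nξ) exp(-n² τ)
Matching T(ξ,0) = sin(ξ) + 2sin(4ξ) + 3sin(5ξ) term by term: c_1=1, c_4=2, c_5=3.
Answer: T(ξ, τ) = exp(-τ)sin(ξ) + 2exp(-16τ)sin(4ξ) + 3exp(-25τ)sin(5ξ)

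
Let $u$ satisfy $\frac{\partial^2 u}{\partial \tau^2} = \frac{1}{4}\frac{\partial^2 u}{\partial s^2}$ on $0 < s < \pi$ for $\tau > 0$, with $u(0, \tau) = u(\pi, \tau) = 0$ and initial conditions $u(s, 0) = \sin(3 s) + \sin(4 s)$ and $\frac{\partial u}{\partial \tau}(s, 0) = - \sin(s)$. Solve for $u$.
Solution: Separating variables: $u = \sum [A_n \cos(\omega_n \tau) + B_n \sin(\omega_n \tau)] \sin(ns)$, $\omega_n = n/2$. From ICs ($B_n$ = velocity coefficient / $\omega_n$): $A_3=1, A_4=1, B_1=-2$.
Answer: $u(s, \tau) = -2 \sin(\tau/2) \sin(s) + \sin(3 s) \cos(3 \tau/2) + \sin(4 s) \cos(2 \tau)$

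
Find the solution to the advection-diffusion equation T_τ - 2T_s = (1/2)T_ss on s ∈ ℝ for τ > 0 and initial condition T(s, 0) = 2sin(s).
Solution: Change to a moving frame: let η = s + 2τ, σ = τ and write T(s,τ) = u(η,σ).
By the chain rule T_τ = u_σ + 2u_η, T_s = u_η, T_ss = u_ηη.
Then T_τ - 2T_s = u_σ: the advection term cancels and the PDE becomes the heat equation u_σ = (1/2)u_ηη on η ∈ ℝ.
Initial data: u(η,0) = T(η,0) = 2sin(η).
On η ∈ ℝ each mode satisfies (sin(nη))″ = -n² sin(nη), so exp(-n²σ/2) sin(nη) solves the heat equation; by superposition u(η,σ) = Σ c_n exp(-n²σ/2) sin(nη).
Reading off the coefficients: c_1=2, so u(η,σ) = 2exp(-σ/2)sin(η).
Substituting back η = s + 2τ, σ = τ: T(s,τ) = u(s + 2τ, τ).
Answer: T(s, τ) = 2exp(-τ/2)sin(s + 2τ)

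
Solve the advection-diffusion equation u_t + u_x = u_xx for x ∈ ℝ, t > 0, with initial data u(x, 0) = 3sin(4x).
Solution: Moving frame: η = x - t, σ = t, u = w(η,σ), so u_t = w_σ - w_η and u_xx = w_ηη.
Hence u_t + u_x = w_σ and the PDE becomes the heat equation w_σ = w_ηη on η ∈ ℝ.
Initial data: w(η,0) = u(η,0) = 3sin(4η). Each mode sin(nη) decays as exp(-n²σ) on ℝ, so w(η,σ) = Σ c_n exp(-n²σ) sin(nη) with c_4=3: w(η,σ) = 3exp(-16σ)sin(4η).
Substituting back: u(x,t) = w(x - t, t).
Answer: u(x, t) = -3exp(-16t)sin(4t - 4x)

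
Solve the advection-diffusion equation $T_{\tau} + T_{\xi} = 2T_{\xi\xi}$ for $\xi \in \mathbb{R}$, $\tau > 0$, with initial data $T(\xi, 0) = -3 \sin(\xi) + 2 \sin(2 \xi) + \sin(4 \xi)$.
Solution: Change to a moving frame: let $\eta = \xi - \tau$, $\sigma = \tau$ and write $T(\xi,\tau) = u(\eta,\sigma)$.
By the chain rule $T_{\tau} = u_{\sigma} - u_{\eta}$, $T_{\xi} = u_{\eta}$, $T_{\xi\xi} = u_{\eta\eta}$.
Then $T_{\tau} + T_{\xi} = u_{\sigma}$: the advection term cancels and the PDE becomes the heat equation $u_{\sigma} = 2u_{\eta\eta}$ on $\eta \in \mathbb{R}$.
Initial data: $u(\eta,0) = T(\eta,0) = -3 \sin(\eta) + 2 \sin(2 \eta) + \sin(4 \eta)$.
On $\eta \in \mathbb{R}$ each mode satisfies $(\sin(n\eta))'' = -n^2 \sin(n\eta)$, so $e^{-2n^2\sigma} \sin(n\eta)$ solves the heat equation; by superposition $u(\eta,\sigma) = \sum c_n e^{-2n^2\sigma} \sin(n\eta)$.
Reading off the coefficients: $c_1=-3, c_2=2, c_4=1$, so $u(\eta,\sigma) = -3 e^{-2 \sigma} \sin(\eta) + 2 e^{-8 \sigma} \sin(2 \eta) + e^{-32 \sigma} \sin(4 \eta)$.
Substituting back $\eta = \xi - \tau$, $\sigma = \tau$: $T(\xi,\tau) = u(\xi - \tau, \tau)$.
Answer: $T(\xi, \tau) = 3 e^{-2 \tau} \sin(\tau - \xi) - 2 e^{-8 \tau} \sin(2 \tau - 2 \xi) -  e^{-32 \tau} \sin(4 \tau - 4 \xi)$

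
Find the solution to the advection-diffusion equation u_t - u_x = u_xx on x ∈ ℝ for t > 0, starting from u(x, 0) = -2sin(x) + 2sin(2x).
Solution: Moving frame: η = x + t, σ = t, u = w(η,σ), so u_t = w_σ + w_η and u_xx = w_ηη.
Hence u_t - u_x = w_σ and the PDE becomes the heat equation w_σ = w_ηη on η ∈ ℝ.
Initial data: w(η,0) = u(η,0) = -2sin(η) + 2sin(2η). Each mode sin(nη) decays as exp(-n²σ) on ℝ, so w(η,σ) = Σ c_n exp(-n²σ) sin(nη) with c_1=-2, c_2=2: w(η,σ) = -2exp(-σ)sin(η) + 2exp(-4σ)sin(2η).
Substituting back: u(x,t) = w(x + t, t).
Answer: u(x, t) = -2exp(-t)sin(t + x) + 2exp(-4t)sin(2t + 2x)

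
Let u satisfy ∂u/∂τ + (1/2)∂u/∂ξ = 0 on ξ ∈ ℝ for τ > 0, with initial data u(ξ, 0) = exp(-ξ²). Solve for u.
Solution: By characteristics (dξ/dτ = 1/2), u(ξ,τ) = f(ξ - (1/2)τ) with f = u(·, 0).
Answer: u(ξ, τ) = exp(-(ξ - τ/2)²)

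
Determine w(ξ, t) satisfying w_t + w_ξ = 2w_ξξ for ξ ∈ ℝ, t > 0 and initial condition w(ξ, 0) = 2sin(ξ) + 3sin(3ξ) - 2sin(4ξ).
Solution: Moving frame: η = ξ - t, σ = t, w = u(η,σ), so w_t = u_σ - u_η and w_ξξ = u_ηη.
Hence w_t + w_ξ = u_σ and the PDE becomes the heat equation u_σ = 2u_ηη on η ∈ ℝ.
Initial data: u(η,0) = w(η,0) = 2sin(η) + 3sin(3η) - 2sin(4η). Each mode sin(nη) decays as exp(-2n²σ) on ℝ, so u(η,σ) = Σ c_n exp(-2n²σ) sin(nη) with c_1=2, c_3=3, c_4=-2: u(η,σ) = 2exp(-2σ)sin(η) + 3exp(-18σ)sin(3η) - 2exp(-32σ)sin(4η).
Substituting back: w(ξ,t) = u(ξ - t, t).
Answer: w(ξ, t) = -2exp(-2t)sin(t - ξ) - 3exp(-18t)sin(3t - 3ξ) + 2exp(-32t)sin(4t - 4ξ)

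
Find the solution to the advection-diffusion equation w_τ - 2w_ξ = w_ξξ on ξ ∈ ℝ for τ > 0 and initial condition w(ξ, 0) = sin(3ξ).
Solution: Moving frame: η = ξ + 2τ, σ = τ, w = u(η,σ), so w_τ = u_σ + 2u_η and w_ξξ = u_ηη.
Hence w_τ - 2w_ξ = u_σ and the PDE becomes the heat equation u_σ = u_ηη on η ∈ ℝ.
Initial data: u(η,0) = w(η,0) = sin(3η). Each mode sin(nη) decays as exp(-n²σ) on ℝ, so u(η,σ) = Σ c_n exp(-n²σ) sin(nη) with c_3=1: u(η,σ) = exp(-9σ)sin(3η).
Substituting back: w(ξ,τ) = u(ξ + 2τ, τ).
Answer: w(ξ, τ) = exp(-9τ)sin(3ξ + 6τ)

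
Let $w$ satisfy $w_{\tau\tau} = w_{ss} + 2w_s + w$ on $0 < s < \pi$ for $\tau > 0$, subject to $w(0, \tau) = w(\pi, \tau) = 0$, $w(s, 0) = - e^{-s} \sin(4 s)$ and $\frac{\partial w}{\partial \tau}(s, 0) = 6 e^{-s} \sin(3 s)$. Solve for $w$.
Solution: Substitute $w = e^{-s}u$, i.e. $u = e^{s}w$.
By the product rule, $w_s = e^{-s}(u_s - u)$, $w_{ss} = e^{-s}(u_{ss} - 2u_s + u)$, $w_{\tau\tau} = e^{-s}u_{\tau\tau}$.
Substituting into the PDE and dividing by $e^{-s}$: $u_{\tau\tau} = (u_{ss} - 2u_s + u) + 2(u_s - u) + u$.
The lower-order terms cancel, leaving the standard wave equation $u_{\tau\tau} = u_{ss}$.
Initial data for $u$: $u(s,0) = e^{s}w(s,0) = - \sin(4 s)$; $u_{\tau}(s,0) = e^{s}w_{\tau}(s,0) = 6 \sin(3 s)$. The boundary conditions carry over: $u(0,\tau) = u(\pi,\tau) = 0$.
Solve for $u$:
  Using separation of variables $u = X(s)T(\tau)$:
  Eigenfunctions: $\sin(ns)$, $n = 1, 2, 3, \ldots$
  General solution: $u(s, \tau) = \sum [A_n \cos(n \tau) + B_n \sin(n \tau)] \sin(ns)$
  From $u(s,0) = - \sin(4 s)$: $A_4=-1$. From $u_{\tau}(s,0) = 6 \sin(3 s)$, using $u_{\tau}(s,0) = \sum \omega_n B_n \sin(ns)$ with $\omega_n = n$: $B_3 = 6/3 = 2$.
Hence $u(s,\tau) = 2 \sin(3 s) \sin(3 \tau) - \sin(4 s) \cos(4 \tau)$.
Transform back: $w(s,\tau) = e^{-s}u(s,\tau)$.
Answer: $w(s, \tau) = 2 e^{-s} \sin(3 \tau) \sin(3 s) -  e^{-s} \sin(4 s) \cos(4 \tau)$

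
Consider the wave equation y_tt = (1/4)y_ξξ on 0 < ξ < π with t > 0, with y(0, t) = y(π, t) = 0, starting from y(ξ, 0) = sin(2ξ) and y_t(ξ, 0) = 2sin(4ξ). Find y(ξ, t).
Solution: Separating variables: y = Σ [A_n cos(ω_n t) + B_n sin(ω_n t)] sin(nξ), ω_n = n/2. From ICs (B_n = velocity coefficient / ω_n): A_2=1, B_4=1.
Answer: y(ξ, t) = sin(2t)sin(4ξ) + sin(2ξ)cos(t)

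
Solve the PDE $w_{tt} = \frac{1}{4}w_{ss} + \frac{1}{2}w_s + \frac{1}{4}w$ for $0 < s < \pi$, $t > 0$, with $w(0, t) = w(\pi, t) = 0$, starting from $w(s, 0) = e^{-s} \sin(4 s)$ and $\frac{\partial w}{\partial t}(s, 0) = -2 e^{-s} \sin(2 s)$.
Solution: Substitute $w = e^{-s}u$.
Then $w_s = e^{-s}(u_s - u)$, $w_{ss} = e^{-s}(u_{ss} - 2u_s + u)$, $w_{tt} = e^{-s}u_{tt}$; substituting and dividing by $e^{-s}$, the lower-order terms cancel: $u_{tt} = \frac{1}{4}u_{ss}$ (standard wave equation).
Data for $u$: $u(s,0) = e^{s}w(s,0) = \sin(4 s)$; $u_t(s,0) = e^{s}w_t(s,0) = -2 \sin(2 s)$. The boundary conditions carry over: $u(0,t) = u(\pi,t) = 0$.
Separating variables: $u = \sum [A_n \cos(\omega_n t) + B_n \sin(\omega_n t)] \sin(ns)$, $\omega_n = n/2$. From ICs ($B_n$ = velocity coefficient / $\omega_n$): $A_4=1, B_2=-2$.
So $u(s,t) = -2 \sin(2 s) \sin(t) + \sin(4 s) \cos(2 t)$, and $w(s,t) = e^{-s}u(s,t)$.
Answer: $w(s, t) = -2 e^{-s} \sin(2 s) \sin(t) + e^{-s} \sin(4 s) \cos(2 t)$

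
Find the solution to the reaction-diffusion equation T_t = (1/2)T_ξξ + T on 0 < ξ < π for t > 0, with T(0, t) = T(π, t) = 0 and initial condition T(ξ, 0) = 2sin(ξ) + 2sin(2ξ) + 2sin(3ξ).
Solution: Substitute T = exp(t)u.
Then T_t = exp(t)(u_t + u), T_ξξ = exp(t)u_ξξ; substituting and dividing by exp(t), the lower-order terms cancel: u_t = (1/2)u_ξξ (standard heat equation).
Data for u: u(ξ,0) = T(ξ,0) = 2sin(ξ) + 2sin(2ξ) + 2sin(3ξ). The boundary conditions carry over: u(0,t) = u(π,t) = 0.
Separating variables: u = Σ c_n exp(-n²t/2) sin(nξ). From u(ξ,0) = 2sin(ξ) + 2sin(2ξ) + 2sin(3ξ): c_1=2, c_2=2, c_3=2.
So u(ξ,t) = 2exp(-2t)sin(2ξ) + 2exp(-t/2)sin(ξ) + 2exp(-9t/2)sin(3ξ), and T(ξ,t) = exp(t)u(ξ,t).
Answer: T(ξ, t) = 2exp(t/2)sin(ξ) + 2exp(-t)sin(2ξ) + 2exp(-7t/2)sin(3ξ)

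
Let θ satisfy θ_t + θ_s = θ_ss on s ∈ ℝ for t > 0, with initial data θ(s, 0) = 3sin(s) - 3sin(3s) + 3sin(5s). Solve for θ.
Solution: Moving frame: η = s - t, σ = t, θ = u(η,σ), so θ_t = u_σ - u_η and θ_ss = u_ηη.
Hence θ_t + θ_s = u_σ and the PDE becomes the heat equation u_σ = u_ηη on η ∈ ℝ.
Initial data: u(η,0) = θ(η,0) = 3sin(η) - 3sin(3η) + 3sin(5η). Each mode sin(nη) decays as exp(-n²σ) on ℝ, so u(η,σ) = Σ c_n exp(-n²σ) sin(nη) with c_1=3, c_3=-3, c_5=3: u(η,σ) = 3exp(-σ)sin(η) - 3exp(-9σ)sin(3η) + 3exp(-25σ)sin(5η).
Substituting back: θ(s,t) = u(s - t, t).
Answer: θ(s, t) = 3exp(-t)sin(s - t) - 3exp(-9t)sin(3s - 3t) + 3exp(-25t)sin(5s - 5t)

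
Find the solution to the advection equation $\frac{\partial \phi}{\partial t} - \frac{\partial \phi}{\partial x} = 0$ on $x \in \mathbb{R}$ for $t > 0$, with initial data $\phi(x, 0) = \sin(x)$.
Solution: By method of characteristics (waves move left with speed 1):
Along characteristics $x + t =$ const, $\phi$ is constant, so $\phi(x,t) = f(x + t)$ with $f = \phi( \cdot , 0)$.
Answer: $\phi(x, t) = \sin(t + x)$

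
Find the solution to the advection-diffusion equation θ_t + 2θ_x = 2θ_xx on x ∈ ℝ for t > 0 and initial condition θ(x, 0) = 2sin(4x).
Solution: Moving frame: η = x - 2t, σ = t, θ = u(η,σ), so θ_t = u_σ - 2u_η and θ_xx = u_ηη.
Hence θ_t + 2θ_x = u_σ and the PDE becomes the heat equation u_σ = 2u_ηη on η ∈ ℝ.
Initial data: u(η,0) = θ(η,0) = 2sin(4η). Each mode sin(nη) decays as exp(-2n²σ) on ℝ, so u(η,σ) = Σ c_n exp(-2n²σ) sin(nη) with c_4=2: u(η,σ) = 2exp(-32σ)sin(4η).
Substituting back: θ(x,t) = u(x - 2t, t).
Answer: θ(x, t) = -2exp(-32t)sin(8t - 4x)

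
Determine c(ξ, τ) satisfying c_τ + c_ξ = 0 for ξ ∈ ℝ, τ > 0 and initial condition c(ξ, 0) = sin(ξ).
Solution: By characteristics (dξ/dτ = 1), c(ξ,τ) = f(ξ - τ) with f = c(·, 0).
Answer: c(ξ, τ) = sin(ξ - τ)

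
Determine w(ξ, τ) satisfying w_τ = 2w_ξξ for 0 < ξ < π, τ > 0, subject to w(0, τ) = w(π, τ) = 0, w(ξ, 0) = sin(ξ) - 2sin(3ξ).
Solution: Separating variables: w = Σ c_n exp(-2n²τ) sin(nξ). From w(ξ,0) = sin(ξ) - 2sin(3ξ): c_1=1, c_3=-2.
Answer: w(ξ, τ) = exp(-2τ)sin(ξ) - 2exp(-18τ)sin(3ξ)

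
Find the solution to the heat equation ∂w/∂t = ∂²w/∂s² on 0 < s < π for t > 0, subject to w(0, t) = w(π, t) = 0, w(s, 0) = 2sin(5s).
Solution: Using separation of variables w = X(s)T(t):
Eigenfunctions: sin(ns), n = 1, 2, 3, ...
General solution: w(s, t) = Σ c_n sin(ns) exp(-n² t)
Matching w(s,0) = 2sin(5s) term by term: c_5=2.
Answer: w(s, t) = 2exp(-25t)sin(5s)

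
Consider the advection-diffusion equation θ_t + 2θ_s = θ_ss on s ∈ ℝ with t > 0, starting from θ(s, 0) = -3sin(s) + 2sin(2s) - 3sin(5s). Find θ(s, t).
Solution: Moving frame: η = s - 2t, σ = t, θ = u(η,σ), so θ_t = u_σ - 2u_η and θ_ss = u_ηη.
Hence θ_t + 2θ_s = u_σ and the PDE becomes the heat equation u_σ = u_ηη on η ∈ ℝ.
Initial data: u(η,0) = θ(η,0) = -3sin(η) + 2sin(2η) - 3sin(5η). Each mode sin(nη) decays as exp(-n²σ) on ℝ, so u(η,σ) = Σ c_n exp(-n²σ) sin(nη) with c_1=-3, c_2=2, c_5=-3: u(η,σ) = -3exp(-σ)sin(η) + 2exp(-4σ)sin(2η) - 3exp(-25σ)sin(5η).
Substituting back: θ(s,t) = u(s - 2t, t).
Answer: θ(s, t) = -3exp(-t)sin(s - 2t) + 2exp(-4t)sin(2s - 4t) - 3exp(-25t)sin(5s - 10t)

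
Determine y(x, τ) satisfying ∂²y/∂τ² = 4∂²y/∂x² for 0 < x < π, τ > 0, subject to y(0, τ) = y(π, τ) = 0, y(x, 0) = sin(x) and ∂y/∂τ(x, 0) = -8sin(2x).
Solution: Using separation of variables y = X(x)T(τ):
Eigenfunctions: sin(nx), n = 1, 2, 3, ...
General solution: y(x, τ) = Σ [A_n cos(2n τ) + B_n sin(2n τ)] sin(nx)
From y(x,0) = sin(x): A_1=1. From y_τ(x,0) = -8sin(2x), using y_τ(x,0) = Σ ω_n B_n sin(nx) with ω_n = 2n: B_2 = (-8)/4 = -2.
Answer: y(x, τ) = sin(x)cos(2τ) - 2sin(2x)sin(4τ)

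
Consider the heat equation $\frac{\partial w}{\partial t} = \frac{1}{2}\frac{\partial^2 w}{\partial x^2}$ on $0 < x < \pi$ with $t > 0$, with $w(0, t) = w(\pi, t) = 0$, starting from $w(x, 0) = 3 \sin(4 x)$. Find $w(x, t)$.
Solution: Separating variables: $w = \sum c_n e^{-n^2t/2} \sin(nx)$. From $w(x,0) = 3 \sin(4 x)$: $c_4=3$.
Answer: $w(x, t) = 3 e^{-8 t} \sin(4 x)$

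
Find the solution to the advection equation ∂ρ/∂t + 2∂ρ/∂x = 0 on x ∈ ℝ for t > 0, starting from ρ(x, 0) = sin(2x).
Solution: By characteristics (dx/dt = 2), ρ(x,t) = f(x - 2t) with f = ρ(·, 0).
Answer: ρ(x, t) = -sin(4t - 2x)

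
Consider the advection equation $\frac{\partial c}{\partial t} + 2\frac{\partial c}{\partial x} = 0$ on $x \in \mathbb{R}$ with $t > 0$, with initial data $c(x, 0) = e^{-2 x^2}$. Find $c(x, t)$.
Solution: By characteristics ($dx/dt = 2$), $c(x,t) = f(x - 2t)$ with $f = c( \cdot , 0)$.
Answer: $c(x, t) = e^{-2 (-2 t + x)^2}$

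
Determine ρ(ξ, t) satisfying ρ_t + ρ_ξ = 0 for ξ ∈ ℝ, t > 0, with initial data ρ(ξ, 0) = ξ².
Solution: By characteristics (dξ/dt = 1), ρ(ξ,t) = f(ξ - t) with f = ρ(·, 0).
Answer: ρ(ξ, t) = t² - 2tξ + ξ²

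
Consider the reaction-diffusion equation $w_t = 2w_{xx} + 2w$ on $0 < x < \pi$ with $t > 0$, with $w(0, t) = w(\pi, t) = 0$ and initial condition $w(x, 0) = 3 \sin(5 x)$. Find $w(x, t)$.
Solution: Substitute $w = e^{2t}u$.
Then $w_t = e^{2t}(u_t + 2u)$, $w_{xx} = e^{2t}u_{xx}$; substituting and dividing by $e^{2t}$, the lower-order terms cancel: $u_t = 2u_{xx}$ (standard heat equation).
Data for $u$: $u(x,0) = w(x,0) = 3 \sin(5 x)$. The boundary conditions carry over: $u(0,t) = u(\pi,t) = 0$.
Separating variables: $u = \sum c_n e^{-2n^2t} \sin(nx)$. From $u(x,0) = 3 \sin(5 x)$: $c_5=3$.
So $u(x,t) = 3 e^{-50 t} \sin(5 x)$, and $w(x,t) = e^{2t}u(x,t)$.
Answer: $w(x, t) = 3 e^{-48 t} \sin(5 x)$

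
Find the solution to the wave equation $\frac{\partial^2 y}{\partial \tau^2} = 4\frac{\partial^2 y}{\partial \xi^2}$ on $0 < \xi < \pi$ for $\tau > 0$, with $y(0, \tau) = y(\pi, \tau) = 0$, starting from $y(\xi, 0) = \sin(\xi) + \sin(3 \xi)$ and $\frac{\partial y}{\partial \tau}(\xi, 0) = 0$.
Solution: Separating variables: $y = \sum [A_n \cos(\omega_n \tau) + B_n \sin(\omega_n \tau)] \sin(n\xi)$, $\omega_n = 2n$. From ICs: $A_1=1, A_3=1$.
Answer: $y(\xi, \tau) = \sin(\xi) \cos(2 \tau) + \sin(3 \xi) \cos(6 \tau)$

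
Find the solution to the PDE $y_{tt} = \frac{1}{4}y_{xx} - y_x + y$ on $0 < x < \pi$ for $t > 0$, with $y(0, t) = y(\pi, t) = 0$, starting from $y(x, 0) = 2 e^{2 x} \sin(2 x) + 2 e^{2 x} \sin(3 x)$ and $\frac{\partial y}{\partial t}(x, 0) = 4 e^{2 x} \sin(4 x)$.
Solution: Substitute $y = e^{2x}u$, i.e. $u = e^{-2x}y$.
By the product rule, $y_x = e^{2x}(u_x + 2u)$, $y_{xx} = e^{2x}(u_{xx} + 4u_x + 4u)$, $y_{tt} = e^{2x}u_{tt}$.
Substituting into the PDE and dividing by $e^{2x}$: $u_{tt} = \frac{1}{4}(u_{xx} + 4u_x + 4u) - (u_x + 2u) + u$.
The lower-order terms cancel, leaving the standard wave equation $u_{tt} = \frac{1}{4}u_{xx}$.
Initial data for $u$: $u(x,0) = e^{-2x}y(x,0) = 2 \sin(2 x) + 2 \sin(3 x)$; $u_t(x,0) = e^{-2x}y_t(x,0) = 4 \sin(4 x)$. The boundary conditions carry over: $u(0,t) = u(\pi,t) = 0$.
Solve for $u$:
  Using separation of variables $u = X(x)T(t)$:
  Eigenfunctions: $\sin(nx)$, $n = 1, 2, 3, \ldots$
  General solution: $u(x, t) = \sum [A_n \cos(n t/2) + B_n \sin(n t/2)] \sin(nx)$
  From $u(x,0) = 2 \sin(2 x) + 2 \sin(3 x)$: $A_2=2, A_3=2$. From $u_t(x,0) = 4 \sin(4 x)$, using $u_t(x,0) = \sum \omega_n B_n \sin(nx)$ with $\omega_n = n/2$: $B_4 = 4/2 = 2$.
Hence $u(x,t) = 2 \sin(2 t) \sin(4 x) + 2 \sin(2 x) \cos(t) + 2 \sin(3 x) \cos(3 t/2)$.
Transform back: $y(x,t) = e^{2x}u(x,t)$.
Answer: $y(x, t) = 2 e^{2 x} \sin(2 t) \sin(4 x) + 2 e^{2 x} \sin(2 x) \cos(t) + 2 e^{2 x} \sin(3 x) \cos(3 t/2)$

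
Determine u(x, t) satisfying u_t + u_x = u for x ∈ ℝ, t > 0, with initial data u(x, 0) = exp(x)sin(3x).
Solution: Substitute u = exp(x)w, i.e. w = exp(-x)u.
By the product rule, u_x = exp(x)(w_x + w), u_t = exp(x)w_t.
Substituting into the PDE and dividing by exp(x): w_t + (w_x + w) = w.
The lower-order terms cancel, leaving the standard advection equation w_t + w_x = 0.
Initial data for w: w(x,0) = exp(-x)u(x,0) = sin(3x).
Solve for w:
  By method of characteristics (waves move right with speed 1):
  Along characteristics x - t = const, w is constant, so w(x,t) = f(x - t) with f = w(·, 0).
Hence w(x,t) = -sin(3t - 3x).
Transform back: u(x,t) = exp(x)w(x,t).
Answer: u(x, t) = -exp(x)sin(3t - 3x)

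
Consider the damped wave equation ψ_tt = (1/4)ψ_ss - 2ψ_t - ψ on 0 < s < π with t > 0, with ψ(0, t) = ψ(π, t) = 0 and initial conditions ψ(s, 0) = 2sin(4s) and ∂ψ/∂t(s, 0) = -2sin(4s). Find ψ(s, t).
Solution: Substitute ψ = exp(-t)u, i.e. u = exp(t)ψ.
By the product rule, ψ_t = exp(-t)(u_t - u), ψ_tt = exp(-t)(u_tt - 2u_t + u), ψ_ss = exp(-t)u_ss.
Substituting into the PDE and dividing by exp(-t): u_tt - 2u_t + u = (1/4)u_ss - 2(u_t - u) - u.
The lower-order terms cancel, leaving the standard wave equation u_tt = (1/4)u_ss.
Initial data for u: u(s,0) = ψ(s,0) = 2sin(4s); u_t(s,0) = ψ_t(s,0) + ψ(s,0) = 0. The boundary conditions carry over: u(0,t) = u(π,t) = 0.
Solve for u:
  Using separation of variables u = X(s)T(t):
  Eigenfunctions: sin(ns), n = 1, 2, 3, ...
  General solution: u(s, t) = Σ [A_n cos(n t/2) + B_n sin(n t/2)] sin(ns)
  From u(s,0) = 2sin(4s): A_4=2. From u_t(s,0) = 0: all B_n = 0.
Hence u(s,t) = 2sin(4s)cos(2t).
Transform back: ψ(s,t) = exp(-t)u(s,t).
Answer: ψ(s, t) = 2exp(-t)sin(4s)cos(2t)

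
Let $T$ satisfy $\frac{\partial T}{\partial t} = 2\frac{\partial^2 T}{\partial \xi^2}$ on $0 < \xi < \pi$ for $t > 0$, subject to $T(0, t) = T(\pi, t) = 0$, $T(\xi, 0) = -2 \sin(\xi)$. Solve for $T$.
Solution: Using separation of variables $T = X(\xi)G(t)$:
Eigenfunctions: $\sin(n\xi)$, $n = 1, 2, 3, \ldots$
General solution: $T(\xi, t) = \sum c_n \sin(n\xi) e^{-2n^2 t}$
Matching $T(\xi,0) = -2 \sin(\xi)$ term by term: $c_1=-2$.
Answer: $T(\xi, t) = -2 e^{-2 t} \sin(\xi)$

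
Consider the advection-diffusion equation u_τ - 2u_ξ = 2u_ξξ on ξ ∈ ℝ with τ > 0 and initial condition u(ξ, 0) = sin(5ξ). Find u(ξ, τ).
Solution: Moving frame: η = ξ + 2τ, σ = τ, u = w(η,σ), so u_τ = w_σ + 2w_η and u_ξξ = w_ηη.
Hence u_τ - 2u_ξ = w_σ and the PDE becomes the heat equation w_σ = 2w_ηη on η ∈ ℝ.
Initial data: w(η,0) = u(η,0) = sin(5η). Each mode sin(nη) decays as exp(-2n²σ) on ℝ, so w(η,σ) = Σ c_n exp(-2n²σ) sin(nη) with c_5=1: w(η,σ) = exp(-50σ)sin(5η).
Substituting back: u(ξ,τ) = w(ξ + 2τ, τ).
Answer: u(ξ, τ) = exp(-50τ)sin(5ξ + 10τ)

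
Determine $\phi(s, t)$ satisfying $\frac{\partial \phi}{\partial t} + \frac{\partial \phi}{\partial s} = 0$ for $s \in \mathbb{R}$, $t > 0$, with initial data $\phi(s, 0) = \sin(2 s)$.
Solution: By method of characteristics (waves move right with speed 1):
Along characteristics $s - t =$ const, $\phi$ is constant, so $\phi(s,t) = f(s - t)$ with $f = \phi( \cdot , 0)$.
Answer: $\phi(s, t) = \sin(2 s - 2 t)$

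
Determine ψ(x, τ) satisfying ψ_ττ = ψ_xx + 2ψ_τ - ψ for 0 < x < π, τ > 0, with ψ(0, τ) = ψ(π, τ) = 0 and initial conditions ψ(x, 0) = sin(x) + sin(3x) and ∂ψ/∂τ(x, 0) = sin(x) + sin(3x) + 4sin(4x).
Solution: Substitute ψ = exp(τ)u.
Then ψ_τ = exp(τ)(u_τ + u), ψ_ττ = exp(τ)(u_ττ + 2u_τ + u), ψ_xx = exp(τ)u_xx; substituting and dividing by exp(τ), the lower-order terms cancel: u_ττ = u_xx (standard wave equation).
Data for u: u(x,0) = ψ(x,0) = sin(x) + sin(3x); u_τ(x,0) = ψ_τ(x,0) - ψ(x,0) = 4sin(4x). The boundary conditions carry over: u(0,τ) = u(π,τ) = 0.
Separating variables: u = Σ [A_n cos(ω_n τ) + B_n sin(ω_n τ)] sin(nx), ω_n = n. From ICs (B_n = velocity coefficient / ω_n): A_1=1, A_3=1, B_4=1.
So u(x,τ) = sin(x)cos(τ) + sin(3x)cos(3τ) + sin(4x)sin(4τ), and ψ(x,τ) = exp(τ)u(x,τ).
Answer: ψ(x, τ) = exp(τ)sin(x)cos(τ) + exp(τ)sin(3x)cos(3τ) + exp(τ)sin(4x)sin(4τ)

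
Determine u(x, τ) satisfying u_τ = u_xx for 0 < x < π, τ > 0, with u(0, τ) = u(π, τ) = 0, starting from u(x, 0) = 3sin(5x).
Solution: Separating variables: u = Σ c_n exp(-n²τ) sin(nx). From u(x,0) = 3sin(5x): c_5=3.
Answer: u(x, τ) = 3exp(-25τ)sin(5x)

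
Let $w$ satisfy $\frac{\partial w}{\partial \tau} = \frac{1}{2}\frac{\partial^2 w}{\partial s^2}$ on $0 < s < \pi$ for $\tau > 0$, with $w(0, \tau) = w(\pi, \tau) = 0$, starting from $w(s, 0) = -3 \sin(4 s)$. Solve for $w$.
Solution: Using separation of variables $w = X(s)T(\tau)$:
Eigenfunctions: $\sin(ns)$, $n = 1, 2, 3, \ldots$
General solution: $w(s, \tau) = \sum c_n \sin(ns) e^{-n^2 \tau/2}$
Matching $w(s,0) = -3 \sin(4 s)$ term by term: $c_4=-3$.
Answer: $w(s, \tau) = -3 e^{-8 \tau} \sin(4 s)$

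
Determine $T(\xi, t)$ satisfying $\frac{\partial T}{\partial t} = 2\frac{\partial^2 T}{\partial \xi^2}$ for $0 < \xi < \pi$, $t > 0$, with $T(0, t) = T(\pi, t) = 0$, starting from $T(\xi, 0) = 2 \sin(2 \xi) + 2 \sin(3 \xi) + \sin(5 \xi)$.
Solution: Using separation of variables $T = X(\xi)G(t)$:
Eigenfunctions: $\sin(n\xi)$, $n = 1, 2, 3, \ldots$
General solution: $T(\xi, t) = \sum c_n \sin(n\xi) e^{-2n^2 t}$
Matching $T(\xi,0) = 2 \sin(2 \xi) + 2 \sin(3 \xi) + \sin(5 \xi)$ term by term: $c_2=2, c_3=2, c_5=1$.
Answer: $T(\xi, t) = 2 e^{-8 t} \sin(2 \xi) + 2 e^{-18 t} \sin(3 \xi) + e^{-50 t} \sin(5 \xi)$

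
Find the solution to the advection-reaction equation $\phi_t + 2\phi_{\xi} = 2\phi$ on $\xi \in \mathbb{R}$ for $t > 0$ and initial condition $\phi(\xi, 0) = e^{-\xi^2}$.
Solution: Substitute $\phi = e^{2t}u$, i.e. $u = e^{-2t}\phi$.
By the product rule, $\phi_t = e^{2t}(u_t + 2u)$, $\phi_{\xi} = e^{2t}u_{\xi}$.
Substituting into the PDE and dividing by $e^{2t}$: $u_t + 2u + 2u_{\xi} = 2u$.
The lower-order terms cancel, leaving the standard advection equation $u_t + 2u_{\xi} = 0$.
Initial data for $u$: $u(\xi,0) = \phi(\xi,0) = e^{-\xi^2}$.
Solve for $u$:
  By method of characteristics (waves move right with speed 2):
  Along characteristics $\xi - 2t =$ const, $u$ is constant, so $u(\xi,t) = f(\xi - 2t)$ with $f = u( \cdot , 0)$.
Hence $u(\xi,t) = e^{-(-2 t + \xi)^2}$.
Transform back: $\phi(\xi,t) = e^{2t}u(\xi,t)$.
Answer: $\phi(\xi, t) = e^{2 t} e^{-(\xi - 2 t)^2}$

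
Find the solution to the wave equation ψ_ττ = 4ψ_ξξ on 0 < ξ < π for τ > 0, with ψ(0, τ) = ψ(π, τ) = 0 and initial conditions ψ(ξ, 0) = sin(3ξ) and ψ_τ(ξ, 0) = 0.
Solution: Separating variables: ψ = Σ [A_n cos(ω_n τ) + B_n sin(ω_n τ)] sin(nξ), ω_n = 2n. From ICs: A_3=1.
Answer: ψ(ξ, τ) = sin(3ξ)cos(6τ)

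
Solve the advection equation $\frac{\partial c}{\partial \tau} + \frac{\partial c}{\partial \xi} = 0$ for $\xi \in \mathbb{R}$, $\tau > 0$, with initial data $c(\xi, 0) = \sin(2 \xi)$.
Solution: By characteristics ($d\xi/d\tau = 1$), $c(\xi,\tau) = f(\xi - \tau)$ with $f = c( \cdot , 0)$.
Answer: $c(\xi, \tau) = - \sin(2 \tau - 2 \xi)$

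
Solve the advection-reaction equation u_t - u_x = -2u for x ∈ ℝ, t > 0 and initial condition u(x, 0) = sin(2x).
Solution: Substitute u = exp(-2t)w.
Then u_t = exp(-2t)(w_t - 2w), u_x = exp(-2t)w_x; substituting and dividing by exp(-2t), the lower-order terms cancel: w_t - w_x = 0 (standard advection equation).
Data for w: w(x,0) = u(x,0) = sin(2x).
By characteristics (dx/dt = -1), w(x,t) = f(x + t) with f = w(·, 0).
So w(x,t) = sin(2t + 2x), and u(x,t) = exp(-2t)w(x,t).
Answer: u(x, t) = exp(-2t)sin(2t + 2x)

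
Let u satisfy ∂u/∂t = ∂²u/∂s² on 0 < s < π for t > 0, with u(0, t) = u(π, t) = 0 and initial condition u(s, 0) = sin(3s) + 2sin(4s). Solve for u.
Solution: Separating variables: u = Σ c_n exp(-n²t) sin(ns). From u(s,0) = sin(3s) + 2sin(4s): c_3=1, c_4=2.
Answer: u(s, t) = exp(-9t)sin(3s) + 2exp(-16t)sin(4s)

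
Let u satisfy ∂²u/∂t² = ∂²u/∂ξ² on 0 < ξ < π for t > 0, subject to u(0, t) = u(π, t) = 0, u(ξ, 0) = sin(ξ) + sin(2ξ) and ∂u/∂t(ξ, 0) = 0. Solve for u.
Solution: Separating variables: u = Σ [A_n cos(ω_n t) + B_n sin(ω_n t)] sin(nξ), ω_n = n. From ICs: A_1=1, A_2=1.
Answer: u(ξ, t) = sin(ξ)cos(t) + sin(2ξ)cos(2t)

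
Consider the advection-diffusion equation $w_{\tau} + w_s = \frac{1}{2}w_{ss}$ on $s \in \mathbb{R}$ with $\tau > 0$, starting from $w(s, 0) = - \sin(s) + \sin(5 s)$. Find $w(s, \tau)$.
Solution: Change to a moving frame: let $\eta = s - \tau$, $\sigma = \tau$ and write $w(s,\tau) = u(\eta,\sigma)$.
By the chain rule $w_{\tau} = u_{\sigma} - u_{\eta}$, $w_s = u_{\eta}$, $w_{ss} = u_{\eta\eta}$.
Then $w_{\tau} + w_s = u_{\sigma}$: the advection term cancels and the PDE becomes the heat equation $u_{\sigma} = \frac{1}{2}u_{\eta\eta}$ on $\eta \in \mathbb{R}$.
Initial data: $u(\eta,0) = w(\eta,0) = - \sin(\eta) + \sin(5 \eta)$.
On $\eta \in \mathbb{R}$ each mode satisfies $(\sin(n\eta))'' = -n^2 \sin(n\eta)$, so $e^{-n^2\sigma/2} \sin(n\eta)$ solves the heat equation; by superposition $u(\eta,\sigma) = \sum c_n e^{-n^2\sigma/2} \sin(n\eta)$.
Reading off the coefficients: $c_1=-1, c_5=1$, so $u(\eta,\sigma) = - e^{-\sigma/2} \sin(\eta) + e^{-25 \sigma/2} \sin(5 \eta)$.
Substituting back $\eta = s - \tau$, $\sigma = \tau$: $w(s,\tau) = u(s - \tau, \tau)$.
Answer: $w(s, \tau) = e^{-\tau/2} \sin(\tau - s) -  e^{-25 \tau/2} \sin(5 \tau - 5 s)$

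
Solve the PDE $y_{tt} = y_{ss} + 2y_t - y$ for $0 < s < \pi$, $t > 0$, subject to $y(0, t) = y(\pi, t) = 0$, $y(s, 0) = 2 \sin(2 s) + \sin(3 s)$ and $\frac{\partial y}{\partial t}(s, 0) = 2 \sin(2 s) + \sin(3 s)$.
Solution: Substitute $y = e^{t}u$.
Then $y_t = e^{t}(u_t + u)$, $y_{tt} = e^{t}(u_{tt} + 2u_t + u)$, $y_{ss} = e^{t}u_{ss}$; substituting and dividing by $e^{t}$, the lower-order terms cancel: $u_{tt} = u_{ss}$ (standard wave equation).
Data for $u$: $u(s,0) = y(s,0) = 2 \sin(2 s) + \sin(3 s)$; $u_t(s,0) = y_t(s,0) - y(s,0) = 0$. The boundary conditions carry over: $u(0,t) = u(\pi,t) = 0$.
Separating variables: $u = \sum [A_n \cos(\omega_n t) + B_n \sin(\omega_n t)] \sin(ns)$, $\omega_n = n$. From ICs: $A_2=2, A_3=1$.
So $u(s,t) = 2 \sin(2 s) \cos(2 t) + \sin(3 s) \cos(3 t)$, and $y(s,t) = e^{t}u(s,t)$.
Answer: $y(s, t) = 2 e^{t} \sin(2 s) \cos(2 t) + e^{t} \sin(3 s) \cos(3 t)$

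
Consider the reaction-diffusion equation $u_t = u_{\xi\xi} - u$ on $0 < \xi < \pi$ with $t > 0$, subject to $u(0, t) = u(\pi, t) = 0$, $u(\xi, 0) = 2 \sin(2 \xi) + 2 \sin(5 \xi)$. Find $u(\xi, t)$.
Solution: Substitute $u = e^{-t}w$.
Then $u_t = e^{-t}(w_t - w)$, $u_{\xi\xi} = e^{-t}w_{\xi\xi}$; substituting and dividing by $e^{-t}$, the lower-order terms cancel: $w_t = w_{\xi\xi}$ (standard heat equation).
Data for $w$: $w(\xi,0) = u(\xi,0) = 2 \sin(2 \xi) + 2 \sin(5 \xi)$. The boundary conditions carry over: $w(0,t) = w(\pi,t) = 0$.
Separating variables: $w = \sum c_n e^{-n^2t} \sin(n\xi)$. From $w(\xi,0) = 2 \sin(2 \xi) + 2 \sin(5 \xi)$: $c_2=2, c_5=2$.
So $w(\xi,t) = 2 e^{-4 t} \sin(2 \xi) + 2 e^{-25 t} \sin(5 \xi)$, and $u(\xi,t) = e^{-t}w(\xi,t)$.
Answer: $u(\xi, t) = 2 e^{-5 t} \sin(2 \xi) + 2 e^{-26 t} \sin(5 \xi)$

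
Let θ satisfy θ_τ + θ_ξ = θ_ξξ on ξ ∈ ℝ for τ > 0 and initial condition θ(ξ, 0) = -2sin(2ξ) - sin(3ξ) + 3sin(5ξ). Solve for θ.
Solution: Moving frame: η = ξ - τ, σ = τ, θ = u(η,σ), so θ_τ = u_σ - u_η and θ_ξξ = u_ηη.
Hence θ_τ + θ_ξ = u_σ and the PDE becomes the heat equation u_σ = u_ηη on η ∈ ℝ.
Initial data: u(η,0) = θ(η,0) = -2sin(2η) - sin(3η) + 3sin(5η). Each mode sin(nη) decays as exp(-n²σ) on ℝ, so u(η,σ) = Σ c_n exp(-n²σ) sin(nη) with c_2=-2, c_3=-1, c_5=3: u(η,σ) = -2exp(-4σ)sin(2η) - exp(-9σ)sin(3η) + 3exp(-25σ)sin(5η).
Substituting back: θ(ξ,τ) = u(ξ - τ, τ).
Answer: θ(ξ, τ) = -2exp(-4τ)sin(2ξ - 2τ) - exp(-9τ)sin(3ξ - 3τ) + 3exp(-25τ)sin(5ξ - 5τ)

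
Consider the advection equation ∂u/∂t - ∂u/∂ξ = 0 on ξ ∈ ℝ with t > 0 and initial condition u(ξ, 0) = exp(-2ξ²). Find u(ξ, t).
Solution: By method of characteristics (waves move left with speed 1):
Along characteristics ξ + t = const, u is constant, so u(ξ,t) = f(ξ + t) with f = u(·, 0).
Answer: u(ξ, t) = exp(-2(t + ξ)²)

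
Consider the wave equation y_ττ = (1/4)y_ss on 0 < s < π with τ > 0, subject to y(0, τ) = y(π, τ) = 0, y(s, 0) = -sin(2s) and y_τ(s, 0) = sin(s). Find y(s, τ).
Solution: Separating variables: y = Σ [A_n cos(ω_n τ) + B_n sin(ω_n τ)] sin(ns), ω_n = n/2. From ICs (B_n = velocity coefficient / ω_n): A_2=-1, B_1=2.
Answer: y(s, τ) = 2sin(s)sin(τ/2) - sin(2s)cos(τ)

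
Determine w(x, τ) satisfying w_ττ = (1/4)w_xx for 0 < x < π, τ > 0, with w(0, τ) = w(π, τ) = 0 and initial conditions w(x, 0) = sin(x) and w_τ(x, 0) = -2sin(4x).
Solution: Using separation of variables w = X(x)T(τ):
Eigenfunctions: sin(nx), n = 1, 2, 3, ...
General solution: w(x, τ) = Σ [A_n cos(n τ/2) + B_n sin(n τ/2)] sin(nx)
From w(x,0) = sin(x): A_1=1. From w_τ(x,0) = -2sin(4x), using w_τ(x,0) = Σ ω_n B_n sin(nx) with ω_n = n/2: B_4 = (-2)/2 = -1.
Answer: w(x, τ) = sin(x)cos(τ/2) - sin(4x)sin(2τ)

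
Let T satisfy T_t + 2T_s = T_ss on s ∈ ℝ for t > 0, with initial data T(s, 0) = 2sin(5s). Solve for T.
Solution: Change to a moving frame: let η = s - 2t, σ = t and write T(s,t) = u(η,σ).
By the chain rule T_t = u_σ - 2u_η, T_s = u_η, T_ss = u_ηη.
Then T_t + 2T_s = u_σ: the advection term cancels and the PDE becomes the heat equation u_σ = u_ηη on η ∈ ℝ.
Initial data: u(η,0) = T(η,0) = 2sin(5η).
On η ∈ ℝ each mode satisfies (sin(nη))″ = -n² sin(nη), so exp(-n²σ) sin(nη) solves the heat equation; by superposition u(η,σ) = Σ c_n exp(-n²σ) sin(nη).
Reading off the coefficients: c_5=2, so u(η,σ) = 2exp(-25σ)sin(5η).
Substituting back η = s - 2t, σ = t: T(s,t) = u(s - 2t, t).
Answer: T(s, t) = 2exp(-25t)sin(5s - 10t)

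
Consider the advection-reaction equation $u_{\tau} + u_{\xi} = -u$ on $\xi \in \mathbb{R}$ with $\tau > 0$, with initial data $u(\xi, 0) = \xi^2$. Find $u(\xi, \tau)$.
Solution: Substitute $u = e^{-\tau}w$.
Then $u_{\tau} = e^{-\tau}(w_{\tau} - w)$, $u_{\xi} = e^{-\tau}w_{\xi}$; substituting and dividing by $e^{-\tau}$, the lower-order terms cancel: $w_{\tau} + w_{\xi} = 0$ (standard advection equation).
Data for $w$: $w(\xi,0) = u(\xi,0) = \xi^2$.
By characteristics ($d\xi/d\tau = 1$), $w(\xi,\tau) = f(\xi - \tau)$ with $f = w( \cdot , 0)$.
So $w(\xi,\tau) = \xi^2 - 2 \xi \tau + \tau^2$, and $u(\xi,\tau) = e^{-\tau}w(\xi,\tau)$.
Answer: $u(\xi, \tau) = \tau^2 e^{-\tau} - 2 \tau \xi e^{-\tau} + \xi^2 e^{-\tau}$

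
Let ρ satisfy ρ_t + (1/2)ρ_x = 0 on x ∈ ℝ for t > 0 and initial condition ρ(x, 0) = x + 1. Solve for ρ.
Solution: By method of characteristics (waves move right with speed 1/2):
Along characteristics x - (1/2)t = const, ρ is constant, so ρ(x,t) = f(x - (1/2)t) with f = ρ(·, 0).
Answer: ρ(x, t) = -(1/2)t + x + 1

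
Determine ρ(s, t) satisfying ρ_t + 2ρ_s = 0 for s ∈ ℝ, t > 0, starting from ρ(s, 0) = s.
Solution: By method of characteristics (waves move right with speed 2):
Along characteristics s - 2t = const, ρ is constant, so ρ(s,t) = f(s - 2t) with f = ρ(·, 0).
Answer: ρ(s, t) = s - 2t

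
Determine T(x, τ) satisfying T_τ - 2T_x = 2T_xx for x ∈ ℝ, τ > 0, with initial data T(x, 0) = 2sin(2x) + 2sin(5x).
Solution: Change to a moving frame: let η = x + 2τ, σ = τ and write T(x,τ) = u(η,σ).
By the chain rule T_τ = u_σ + 2u_η, T_x = u_η, T_xx = u_ηη.
Then T_τ - 2T_x = u_σ: the advection term cancels and the PDE becomes the heat equation u_σ = 2u_ηη on η ∈ ℝ.
Initial data: u(η,0) = T(η,0) = 2sin(2η) + 2sin(5η).
On η ∈ ℝ each mode satisfies (sin(nη))″ = -n² sin(nη), so exp(-2n²σ) sin(nη) solves the heat equation; by superposition u(η,σ) = Σ c_n exp(-2n²σ) sin(nη).
Reading off the coefficients: c_2=2, c_5=2, so u(η,σ) = 2exp(-8σ)sin(2η) + 2exp(-50σ)sin(5η).
Substituting back η = x + 2τ, σ = τ: T(x,τ) = u(x + 2τ, τ).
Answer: T(x, τ) = 2exp(-8τ)sin(2x + 4τ) + 2exp(-50τ)sin(5x + 10τ)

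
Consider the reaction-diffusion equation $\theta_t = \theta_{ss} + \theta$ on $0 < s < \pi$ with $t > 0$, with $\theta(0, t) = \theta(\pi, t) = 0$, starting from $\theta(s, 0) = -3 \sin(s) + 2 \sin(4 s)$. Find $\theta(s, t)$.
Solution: Substitute $\theta = e^{t}u$.
Then $\theta_t = e^{t}(u_t + u)$, $\theta_{ss} = e^{t}u_{ss}$; substituting and dividing by $e^{t}$, the lower-order terms cancel: $u_t = u_{ss}$ (standard heat equation).
Data for $u$: $u(s,0) = \theta(s,0) = -3 \sin(s) + 2 \sin(4 s)$. The boundary conditions carry over: $u(0,t) = u(\pi,t) = 0$.
Separating variables: $u = \sum c_n e^{-n^2t} \sin(ns)$. From $u(s,0) = -3 \sin(s) + 2 \sin(4 s)$: $c_1=-3, c_4=2$.
So $u(s,t) = -3 e^{-t} \sin(s) + 2 e^{-16 t} \sin(4 s)$, and $\theta(s,t) = e^{t}u(s,t)$.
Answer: $\theta(s, t) = -3 \sin(s) + 2 e^{-15 t} \sin(4 s)$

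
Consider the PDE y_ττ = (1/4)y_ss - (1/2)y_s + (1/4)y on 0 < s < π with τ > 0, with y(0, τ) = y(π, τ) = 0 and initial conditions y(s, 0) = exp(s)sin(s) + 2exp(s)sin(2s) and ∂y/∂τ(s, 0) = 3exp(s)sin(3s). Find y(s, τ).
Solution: Substitute y = exp(s)u, i.e. u = exp(-s)y.
By the product rule, y_s = exp(s)(u_s + u), y_ss = exp(s)(u_ss + 2u_s + u), y_ττ = exp(s)u_ττ.
Substituting into the PDE and dividing by exp(s): u_ττ = (1/4)(u_ss + 2u_s + u) - (1/2)(u_s + u) + (1/4)u.
The lower-order terms cancel, leaving the standard wave equation u_ττ = (1/4)u_ss.
Initial data for u: u(s,0) = exp(-s)y(s,0) = sin(s) + 2sin(2s); u_τ(s,0) = exp(-s)y_τ(s,0) = 3sin(3s). The boundary conditions carry over: u(0,τ) = u(π,τ) = 0.
Solve for u:
  Using separation of variables u = X(s)T(τ):
  Eigenfunctions: sin(ns), n = 1, 2, 3, ...
  General solution: u(s, τ) = Σ [A_n cos(n τ/2) + B_n sin(n τ/2)] sin(ns)
  From u(s,0) = sin(s) + 2sin(2s): A_1=1, A_2=2. From u_τ(s,0) = 3sin(3s), using u_τ(s,0) = Σ ω_n B_n sin(ns) with ω_n = n/2: B_3 = 3/(3/2) = 2.
Hence u(s,τ) = sin(s)cos(τ/2) + 2sin(2s)cos(τ) + 2sin(3s)sin(3τ/2).
Transform back: y(s,τ) = exp(s)u(s,τ).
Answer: y(s, τ) = exp(s)sin(s)cos(τ/2) + 2exp(s)sin(2s)cos(τ) + 2exp(s)sin(3s)sin(3τ/2)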